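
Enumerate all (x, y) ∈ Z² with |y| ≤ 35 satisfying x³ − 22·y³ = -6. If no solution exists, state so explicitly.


The equation is x³ - 22y³ = -6. For fixed y, x³ = 22·y³ − 6, so a solution requires the RHS to be a perfect cube.
Strategy: iterate y from -35 to 35, compute RHS = 22·y³ − 6, and check whether it is a (positive or negative) perfect cube.
Check small values of y:
  y = 0: RHS = -6 is not a perfect cube.
  y = 1: RHS = 16 is not a perfect cube.
  y = -1: RHS = -28 is not a perfect cube.
  y = 2: RHS = 170 is not a perfect cube.
  y = -2: RHS = -182 is not a perfect cube.
  y = 3: RHS = 588 is not a perfect cube.
  y = -3: RHS = -600 is not a perfect cube.
Continuing, at y = 5: RHS = 2744 = (14)³ ⇒ x = 14 works.
Searching the remaining y in |y| ≤ 35 finds no further solutions.
Collected solutions: (14, 5).

Solutions (with |y| ≤ 35): (14, 5).


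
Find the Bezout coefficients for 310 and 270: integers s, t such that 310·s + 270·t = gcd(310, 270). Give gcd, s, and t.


Euclidean algorithm on (310, 270) — divide until remainder is 0:
  310 = 1 · 270 + 40
  270 = 6 · 40 + 30
  40 = 1 · 30 + 10
  30 = 3 · 10 + 0
gcd(310, 270) = 10.
Track Bezout coefficients alongside the remainders: start with r₀ = 310 = a·1 + b·0 (s = 1, t = 0) and r₁ = 270 = a·0 + b·1 (s = 0, t = 1); each new remainder r_{k+1} = r_{k-1} − q_k·r_k inherits s_{k+1} = s_{k-1} − q_k·s_k, t_{k+1} = t_{k-1} − q_k·t_k, so r_k = a·s_k + b·t_k at every step:
  q = 1: r = 40, s = 1 − 1·0 = 1, t = 0 − 1·1 = -1  (check: 310·1 + 270·(-1) = 40)
  q = 6: r = 30, s = 0 − 6·1 = -6, t = 1 − 6·(-1) = 7  (check: 310·(-6) + 270·7 = 30)
  q = 1: r = 10, s = 1 − 1·(-6) = 7, t = -1 − 1·7 = -8  (check: 310·7 + 270·(-8) = 10)
The row with r = 10 (the gcd) gives the Bezout coefficients s = 7, t = -8.
Result: 310 · (7) + 270 · (-8) = 10.

gcd(310, 270) = 10; s = 7, t = -8 (check: 310·7 + 270·(-8) = 10).


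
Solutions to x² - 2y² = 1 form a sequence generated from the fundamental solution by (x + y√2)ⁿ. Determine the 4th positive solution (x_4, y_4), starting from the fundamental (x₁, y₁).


Step 1: Find the fundamental solution (x₁, y₁) of x² - 2y² = 1.
  Expand √2 as a continued fraction. a₀ = ⌊√2⌋ = 1; iterate m_{k+1} = d_k·a_k − m_k, d_{k+1} = (2 − m_{k+1}²)/d_k, a_{k+1} = ⌊(a₀ + m_{k+1})/d_{k+1}⌋ (starting m₀ = 0, d₀ = 1), with convergents p_k = a_k·p_{k-1} + p_{k-2}, q_k = a_k·q_{k-1} + q_{k-2} (p₋₁ = 1, q₋₁ = 0):
  k = 0: a₀ = 1; p₀/q₀ = 1/1; p₀² − 2·q₀² = 1 − 2 = -1.
  k = 1: m = 1, d = 1, a = ⌊(1 + 1)/1⌋ = 2; p/q = (2·1 + 1)/(2·1 + 0) = 3/2; p² − 2·q² = 9 − 8 = 1.
  The first convergent with p² − 2·q² = 1 gives the fundamental solution (x₁, y₁) = (3, 2).
Step 2: Apply the recurrence (x_{n+1}, y_{n+1}) = (x₁x_n + 2y₁y_n, x₁y_n + y₁x_n) repeatedly.
  From (x_1, y_1) = (3, 2): x_2 = 3·3 + 2·2·2 = 17; y_2 = 3·2 + 2·3 = 12.
  From (x_2, y_2) = (17, 12): x_3 = 3·17 + 2·2·12 = 99; y_3 = 3·12 + 2·17 = 70.
  From (x_3, y_3) = (99, 70): x_4 = 3·99 + 2·2·70 = 577; y_4 = 3·70 + 2·99 = 408.
Step 3: Verify x_4² - 2·y_4² = 332929 - 332928 = 1 (should be 1). ✓

(x_1, y_1) = (3, 2); (x_4, y_4) = (577, 408).


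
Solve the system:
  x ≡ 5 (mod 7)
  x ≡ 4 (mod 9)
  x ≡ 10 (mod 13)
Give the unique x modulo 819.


Moduli 7, 9, 13 are pairwise coprime; by CRT there is a unique solution modulo M = 7 · 9 · 13 = 819.
Solve pairwise, accumulating the modulus:
  Start with x ≡ 5 (mod 7).
  Combine with x ≡ 4 (mod 9): since gcd(7, 9) = 1, we get a unique residue mod 63.
    Write x = 5 + 7·t and substitute into x ≡ 4 (mod 9): 7·t ≡ 4 − 5 = -1 (mod 9).
    Reduce coefficients mod 9: 7·t ≡ 8 (mod 9).
    The inverse of 7 mod 9 is 4 (since 7·4 = 28 = 3·9 + 1), so t ≡ 4·8 = 32 ≡ 5 (mod 9).
    Then x = 5 + 7·5 = 40, valid modulo lcm(7, 9) = 63: x ≡ 40 (mod 63).
  Combine with x ≡ 10 (mod 13): since gcd(63, 13) = 1, we get a unique residue mod 819.
    Write x = 40 + 63·t and substitute into x ≡ 10 (mod 13): 63·t ≡ 10 − 40 = -30 (mod 13).
    Reduce coefficients mod 13: 11·t ≡ 9 (mod 13).
    The inverse of 11 mod 13 is 6 (since 11·6 = 66 = 5·13 + 1), so t ≡ 6·9 = 54 ≡ 2 (mod 13).
    Then x = 40 + 63·2 = 166, valid modulo lcm(63, 13) = 819: x ≡ 166 (mod 819).
Verify: 166 mod 7 = 5 ✓, 166 mod 9 = 4 ✓, 166 mod 13 = 10 ✓.

x ≡ 166 (mod 819).


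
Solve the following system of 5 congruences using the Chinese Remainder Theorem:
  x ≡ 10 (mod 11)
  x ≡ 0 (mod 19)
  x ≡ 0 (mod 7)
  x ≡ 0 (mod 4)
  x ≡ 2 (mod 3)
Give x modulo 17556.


Product of moduli M = 11 · 19 · 7 · 4 · 3 = 17556.
Merge one congruence at a time:
  Start: x ≡ 10 (mod 11).
  Combine with x ≡ 0 (mod 19); new modulus lcm = 209.
    Write x = 10 + 11·t and substitute into x ≡ 0 (mod 19): 11·t ≡ 0 − 10 = -10 (mod 19).
    Reduce coefficients mod 19: 11·t ≡ 9 (mod 19).
    The inverse of 11 mod 19 is 7 (since 11·7 = 77 = 4·19 + 1), so t ≡ 7·9 = 63 ≡ 6 (mod 19).
    Then x = 10 + 11·6 = 76, valid modulo lcm(11, 19) = 209: x ≡ 76 (mod 209).
  Combine with x ≡ 0 (mod 7); new modulus lcm = 1463.
    Write x = 76 + 209·t and substitute into x ≡ 0 (mod 7): 209·t ≡ 0 − 76 = -76 (mod 7).
    Reduce coefficients mod 7: 6·t ≡ 1 (mod 7).
    The inverse of 6 mod 7 is 6 (since 6·6 = 36 = 5·7 + 1), so t ≡ 6·1 = 6 ≡ 6 (mod 7).
    Then x = 76 + 209·6 = 1330, valid modulo lcm(209, 7) = 1463: x ≡ 1330 (mod 1463).
  Combine with x ≡ 0 (mod 4); new modulus lcm = 5852.
    Write x = 1330 + 1463·t and substitute into x ≡ 0 (mod 4): 1463·t ≡ 0 − 1330 = -1330 (mod 4).
    Reduce coefficients mod 4: 3·t ≡ 2 (mod 4).
    The inverse of 3 mod 4 is 3 (since 3·3 = 9 = 2·4 + 1), so t ≡ 3·2 = 6 ≡ 2 (mod 4).
    Then x = 1330 + 1463·2 = 4256, valid modulo lcm(1463, 4) = 5852: x ≡ 4256 (mod 5852).
  Combine with x ≡ 2 (mod 3); new modulus lcm = 17556.
    Write x = 4256 + 5852·t and substitute into x ≡ 2 (mod 3): 5852·t ≡ 2 − 4256 = -4254 (mod 3).
    Reduce coefficients mod 3: 2·t ≡ 0 (mod 3).
    The inverse of 2 mod 3 is 2 (since 2·2 = 4 = 1·3 + 1), so t ≡ 2·0 = 0 ≡ 0 (mod 3).
    Then x = 4256 + 5852·0 = 4256, valid modulo lcm(5852, 3) = 17556: x ≡ 4256 (mod 17556).
Verify against each original: 4256 mod 11 = 10, 4256 mod 19 = 0, 4256 mod 7 = 0, 4256 mod 4 = 0, 4256 mod 3 = 2.

x ≡ 4256 (mod 17556).


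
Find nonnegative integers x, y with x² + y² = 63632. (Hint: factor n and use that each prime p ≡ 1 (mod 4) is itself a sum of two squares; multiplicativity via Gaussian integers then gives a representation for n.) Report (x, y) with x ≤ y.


Step 1: Factor n = 63632 = 2^4 · 41 · 97.
Step 2: Check the mod-4 condition on each prime factor: 2 = 2 (special); 41 ≡ 1 (mod 4), exponent 1; 97 ≡ 1 (mod 4), exponent 1.
All primes ≡ 3 (mod 4) appear to even exponent (or don't appear), so by the two-squares theorem n IS expressible as a sum of two squares.
Step 3: Build a representation. Group n = k² · m with k = 4 and m = 41 · 97 = 3977 (a product of primes ≡ 1 (mod 4)); a representation of m scales to one of n via (k·x)² + (k·y)² = k²(x² + y²). Each prime p ≡ 1 (mod 4) is itself a sum of two squares; find a² by testing p − a² for a perfect square:
  41: 41 − 1² = 40, 41 − 2² = 37, 41 − 3² = 32, 41 − 4² = 25 = 5² ⇒ 41 = 4² + 5².
  97: 97 − 1² = 96, 97 − 2² = 93, 97 − 3² = 88, 97 − 4² = 81 = 9² ⇒ 97 = 4² + 9².
  Combine using the Brahmagupta–Fibonacci identity (a² + b²)(c² + d²) = (ac − bd)² + (ad + bc)² = (ac + bd)² + (ad − bc)²:
  41 · 97 = 3977: from (4² + 5²)(4² + 9²), take (4·4 − 5·9, 4·9 + 5·4) = (16 − 45, 36 + 20) = (-29, 56); dropping signs (only squares matter) gives (29, 56); check 29² + 56² = 841 + 3136 = 3977 ✓.
  Scale by k = 4: (4·29, 4·56) = (116, 224).
Step 4: Order so x ≤ y and verify: 116² + 224² = 13456 + 50176 = 63632 = n. ✓

n = 63632 = 116² + 224² (one valid representation with x ≤ y).


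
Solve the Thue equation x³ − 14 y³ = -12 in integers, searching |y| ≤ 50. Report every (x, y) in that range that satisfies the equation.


The equation is x³ - 14y³ = -12. For fixed y, x³ = 14·y³ − 12, so a solution requires the RHS to be a perfect cube.
Strategy: iterate y from -50 to 50, compute RHS = 14·y³ − 12, and check whether it is a (positive or negative) perfect cube.
Check small values of y:
  y = 0: RHS = -12 is not a perfect cube.
  y = 1: RHS = 2 is not a perfect cube.
  y = -1: RHS = -26 is not a perfect cube.
  y = 2: RHS = 100 is not a perfect cube.
  y = -2: RHS = -124 is not a perfect cube.
  y = 3: RHS = 366 is not a perfect cube.
  y = -3: RHS = -390 is not a perfect cube.
Continuing the search up to |y| = 50 finds no solutions either.
No (x, y) in the scanned range satisfies the equation.

No integer solutions with |y| ≤ 50.


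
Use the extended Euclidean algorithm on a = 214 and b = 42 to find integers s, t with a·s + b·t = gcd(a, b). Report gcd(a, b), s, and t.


Euclidean algorithm on (214, 42) — divide until remainder is 0:
  214 = 5 · 42 + 4
  42 = 10 · 4 + 2
  4 = 2 · 2 + 0
gcd(214, 42) = 2.
Track Bezout coefficients alongside the remainders: start with r₀ = 214 = a·1 + b·0 (s = 1, t = 0) and r₁ = 42 = a·0 + b·1 (s = 0, t = 1); each new remainder r_{k+1} = r_{k-1} − q_k·r_k inherits s_{k+1} = s_{k-1} − q_k·s_k, t_{k+1} = t_{k-1} − q_k·t_k, so r_k = a·s_k + b·t_k at every step:
  q = 5: r = 4, s = 1 − 5·0 = 1, t = 0 − 5·1 = -5  (check: 214·1 + 42·(-5) = 4)
  q = 10: r = 2, s = 0 − 10·1 = -10, t = 1 − 10·(-5) = 51  (check: 214·(-10) + 42·51 = 2)
The row with r = 2 (the gcd) gives the Bezout coefficients s = -10, t = 51.
Result: 214 · (-10) + 42 · (51) = 2.

gcd(214, 42) = 2; s = -10, t = 51 (check: 214·(-10) + 42·51 = 2).


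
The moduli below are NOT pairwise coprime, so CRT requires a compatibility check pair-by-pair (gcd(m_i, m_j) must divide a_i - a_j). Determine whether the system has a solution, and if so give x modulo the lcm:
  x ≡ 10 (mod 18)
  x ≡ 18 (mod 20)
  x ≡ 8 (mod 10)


Moduli 18, 20, 10 are not pairwise coprime, so CRT works modulo lcm(m_i) when all pairwise compatibility conditions hold.
Pairwise compatibility: gcd(m_i, m_j) must divide a_i - a_j for every pair.
Merge one congruence at a time:
  Start: x ≡ 10 (mod 18).
  Combine with x ≡ 18 (mod 20): gcd(18, 20) = 2; 18 - 10 = 8, which IS divisible by 2, so compatible.
    Write x = 10 + 18·t and substitute into x ≡ 18 (mod 20): 18·t ≡ 18 − 10 = 8 (mod 20).
    Divide the congruence (and modulus) by g = 2: 9·t ≡ 4 (mod 10).
    The inverse of 9 mod 10 is 9 (since 9·9 = 81 = 8·10 + 1), so t ≡ 9·4 = 36 ≡ 6 (mod 10).
    Then x = 10 + 18·6 = 118, valid modulo lcm(18, 20) = 180: x ≡ 118 (mod 180).
  Combine with x ≡ 8 (mod 10): gcd(180, 10) = 10; 8 - 118 = -110, which IS divisible by 10, so compatible.
    Write x = 118 + 180·t and substitute into x ≡ 8 (mod 10): 180·t ≡ 8 − 118 = -110 (mod 10).
    Divide the congruence (and modulus) by g = 10: 18·t ≡ -11 (mod 1).
    Modulo 1 every t works; take t = 0.
    Then x = 118 + 180·0 = 118, valid modulo lcm(180, 10) = 180: x ≡ 118 (mod 180).
Verify: 118 mod 18 = 10, 118 mod 20 = 18, 118 mod 10 = 8.

x ≡ 118 (mod 180).


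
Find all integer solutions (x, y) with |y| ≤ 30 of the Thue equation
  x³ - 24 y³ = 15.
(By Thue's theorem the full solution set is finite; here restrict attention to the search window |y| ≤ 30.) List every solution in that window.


The equation is x³ - 24y³ = 15. For fixed y, x³ = 24·y³ + 15, so a solution requires the RHS to be a perfect cube.
Strategy: iterate y from -30 to 30, compute RHS = 24·y³ + 15, and check whether it is a (positive or negative) perfect cube.
Check small values of y:
  y = 0: RHS = 15 is not a perfect cube.
  y = 1: RHS = 39 is not a perfect cube.
  y = -1: RHS = -9 is not a perfect cube.
  y = 2: RHS = 207 is not a perfect cube.
  y = -2: RHS = -177 is not a perfect cube.
  y = 3: RHS = 663 is not a perfect cube.
  y = -3: RHS = -633 is not a perfect cube.
Continuing the search up to |y| = 30 finds no solutions either.
No (x, y) in the scanned range satisfies the equation.

No integer solutions with |y| ≤ 30.


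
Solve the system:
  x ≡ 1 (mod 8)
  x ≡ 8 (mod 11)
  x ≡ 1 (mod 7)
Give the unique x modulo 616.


Moduli 8, 11, 7 are pairwise coprime; by CRT there is a unique solution modulo M = 8 · 11 · 7 = 616.
Solve pairwise, accumulating the modulus:
  Start with x ≡ 1 (mod 8).
  Combine with x ≡ 8 (mod 11): since gcd(8, 11) = 1, we get a unique residue mod 88.
    Write x = 1 + 8·t and substitute into x ≡ 8 (mod 11): 8·t ≡ 8 − 1 = 7 (mod 11).
    The inverse of 8 mod 11 is 7 (since 8·7 = 56 = 5·11 + 1), so t ≡ 7·7 = 49 ≡ 5 (mod 11).
    Then x = 1 + 8·5 = 41, valid modulo lcm(8, 11) = 88: x ≡ 41 (mod 88).
  Combine with x ≡ 1 (mod 7): since gcd(88, 7) = 1, we get a unique residue mod 616.
    Write x = 41 + 88·t and substitute into x ≡ 1 (mod 7): 88·t ≡ 1 − 41 = -40 (mod 7).
    Reduce coefficients mod 7: 4·t ≡ 2 (mod 7).
    The inverse of 4 mod 7 is 2 (since 4·2 = 8 = 1·7 + 1), so t ≡ 2·2 = 4 ≡ 4 (mod 7).
    Then x = 41 + 88·4 = 393, valid modulo lcm(88, 7) = 616: x ≡ 393 (mod 616).
Verify: 393 mod 8 = 1 ✓, 393 mod 11 = 8 ✓, 393 mod 7 = 1 ✓.

x ≡ 393 (mod 616).


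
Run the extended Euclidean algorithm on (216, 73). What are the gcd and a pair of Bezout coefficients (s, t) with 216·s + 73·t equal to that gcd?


Euclidean algorithm on (216, 73) — divide until remainder is 0:
  216 = 2 · 73 + 70
  73 = 1 · 70 + 3
  70 = 23 · 3 + 1
  3 = 3 · 1 + 0
gcd(216, 73) = 1.
Track Bezout coefficients alongside the remainders: start with r₀ = 216 = a·1 + b·0 (s = 1, t = 0) and r₁ = 73 = a·0 + b·1 (s = 0, t = 1); each new remainder r_{k+1} = r_{k-1} − q_k·r_k inherits s_{k+1} = s_{k-1} − q_k·s_k, t_{k+1} = t_{k-1} − q_k·t_k, so r_k = a·s_k + b·t_k at every step:
  q = 2: r = 70, s = 1 − 2·0 = 1, t = 0 − 2·1 = -2  (check: 216·1 + 73·(-2) = 70)
  q = 1: r = 3, s = 0 − 1·1 = -1, t = 1 − 1·(-2) = 3  (check: 216·(-1) + 73·3 = 3)
  q = 23: r = 1, s = 1 − 23·(-1) = 24, t = -2 − 23·3 = -71  (check: 216·24 + 73·(-71) = 1)
The row with r = 1 (the gcd) gives the Bezout coefficients s = 24, t = -71.
Result: 216 · (24) + 73 · (-71) = 1.

gcd(216, 73) = 1; s = 24, t = -71 (check: 216·24 + 73·(-71) = 1).


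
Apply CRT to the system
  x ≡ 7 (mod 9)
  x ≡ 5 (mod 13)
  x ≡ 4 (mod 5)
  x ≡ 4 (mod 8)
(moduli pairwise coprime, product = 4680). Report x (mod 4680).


Product of moduli M = 9 · 13 · 5 · 8 = 4680.
Merge one congruence at a time:
  Start: x ≡ 7 (mod 9).
  Combine with x ≡ 5 (mod 13); new modulus lcm = 117.
    Write x = 7 + 9·t and substitute into x ≡ 5 (mod 13): 9·t ≡ 5 − 7 = -2 (mod 13).
    Reduce coefficients mod 13: 9·t ≡ 11 (mod 13).
    The inverse of 9 mod 13 is 3 (since 9·3 = 27 = 2·13 + 1), so t ≡ 3·11 = 33 ≡ 7 (mod 13).
    Then x = 7 + 9·7 = 70, valid modulo lcm(9, 13) = 117: x ≡ 70 (mod 117).
  Combine with x ≡ 4 (mod 5); new modulus lcm = 585.
    Write x = 70 + 117·t and substitute into x ≡ 4 (mod 5): 117·t ≡ 4 − 70 = -66 (mod 5).
    Reduce coefficients mod 5: 2·t ≡ 4 (mod 5).
    The inverse of 2 mod 5 is 3 (since 2·3 = 6 = 1·5 + 1), so t ≡ 3·4 = 12 ≡ 2 (mod 5).
    Then x = 70 + 117·2 = 304, valid modulo lcm(117, 5) = 585: x ≡ 304 (mod 585).
  Combine with x ≡ 4 (mod 8); new modulus lcm = 4680.
    Write x = 304 + 585·t and substitute into x ≡ 4 (mod 8): 585·t ≡ 4 − 304 = -300 (mod 8).
    Reduce coefficients mod 8: 1·t ≡ 4 (mod 8).
    So t ≡ 4 (mod 8).
    Then x = 304 + 585·4 = 2644, valid modulo lcm(585, 8) = 4680: x ≡ 2644 (mod 4680).
Verify against each original: 2644 mod 9 = 7, 2644 mod 13 = 5, 2644 mod 5 = 4, 2644 mod 8 = 4.

x ≡ 2644 (mod 4680).


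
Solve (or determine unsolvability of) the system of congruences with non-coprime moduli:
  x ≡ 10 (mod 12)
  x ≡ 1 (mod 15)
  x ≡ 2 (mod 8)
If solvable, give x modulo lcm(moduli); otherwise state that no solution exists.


Moduli 12, 15, 8 are not pairwise coprime, so CRT works modulo lcm(m_i) when all pairwise compatibility conditions hold.
Pairwise compatibility: gcd(m_i, m_j) must divide a_i - a_j for every pair.
Merge one congruence at a time:
  Start: x ≡ 10 (mod 12).
  Combine with x ≡ 1 (mod 15): gcd(12, 15) = 3; 1 - 10 = -9, which IS divisible by 3, so compatible.
    Write x = 10 + 12·t and substitute into x ≡ 1 (mod 15): 12·t ≡ 1 − 10 = -9 (mod 15).
    Divide the congruence (and modulus) by g = 3: 4·t ≡ -3 (mod 5).
    Reduce coefficients mod 5: 4·t ≡ 2 (mod 5).
    The inverse of 4 mod 5 is 4 (since 4·4 = 16 = 3·5 + 1), so t ≡ 4·2 = 8 ≡ 3 (mod 5).
    Then x = 10 + 12·3 = 46, valid modulo lcm(12, 15) = 60: x ≡ 46 (mod 60).
  Combine with x ≡ 2 (mod 8): gcd(60, 8) = 4; 2 - 46 = -44, which IS divisible by 4, so compatible.
    Write x = 46 + 60·t and substitute into x ≡ 2 (mod 8): 60·t ≡ 2 − 46 = -44 (mod 8).
    Divide the congruence (and modulus) by g = 4: 15·t ≡ -11 (mod 2).
    Reduce coefficients mod 2: 1·t ≡ 1 (mod 2).
    So t ≡ 1 (mod 2).
    Then x = 46 + 60·1 = 106, valid modulo lcm(60, 8) = 120: x ≡ 106 (mod 120).
Verify: 106 mod 12 = 10, 106 mod 15 = 1, 106 mod 8 = 2.

x ≡ 106 (mod 120).


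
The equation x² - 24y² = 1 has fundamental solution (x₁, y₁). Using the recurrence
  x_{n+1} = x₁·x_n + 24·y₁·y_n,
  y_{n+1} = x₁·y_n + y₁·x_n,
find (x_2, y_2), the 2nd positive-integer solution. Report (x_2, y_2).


Step 1: Find the fundamental solution (x₁, y₁) of x² - 24y² = 1.
  Expand √24 as a continued fraction. a₀ = ⌊√24⌋ = 4; iterate m_{k+1} = d_k·a_k − m_k, d_{k+1} = (24 − m_{k+1}²)/d_k, a_{k+1} = ⌊(a₀ + m_{k+1})/d_{k+1}⌋ (starting m₀ = 0, d₀ = 1), with convergents p_k = a_k·p_{k-1} + p_{k-2}, q_k = a_k·q_{k-1} + q_{k-2} (p₋₁ = 1, q₋₁ = 0):
  k = 0: a₀ = 4; p₀/q₀ = 4/1; p₀² − 24·q₀² = 16 − 24 = -8.
  k = 1: m = 4, d = 8, a = ⌊(4 + 4)/8⌋ = 1; p/q = (1·4 + 1)/(1·1 + 0) = 5/1; p² − 24·q² = 25 − 24 = 1.
  The first convergent with p² − 24·q² = 1 gives the fundamental solution (x₁, y₁) = (5, 1).
Step 2: Apply the recurrence (x_{n+1}, y_{n+1}) = (x₁x_n + 24y₁y_n, x₁y_n + y₁x_n) repeatedly.
  From (x_1, y_1) = (5, 1): x_2 = 5·5 + 24·1·1 = 49; y_2 = 5·1 + 1·5 = 10.
Step 3: Verify x_2² - 24·y_2² = 2401 - 2400 = 1 (should be 1). ✓

(x_1, y_1) = (5, 1); (x_2, y_2) = (49, 10).


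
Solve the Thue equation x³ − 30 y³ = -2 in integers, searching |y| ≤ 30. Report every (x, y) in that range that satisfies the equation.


The equation is x³ - 30y³ = -2. For fixed y, x³ = 30·y³ − 2, so a solution requires the RHS to be a perfect cube.
Strategy: iterate y from -30 to 30, compute RHS = 30·y³ − 2, and check whether it is a (positive or negative) perfect cube.
Check small values of y:
  y = 0: RHS = -2 is not a perfect cube.
  y = 1: RHS = 28 is not a perfect cube.
  y = -1: RHS = -32 is not a perfect cube.
  y = 2: RHS = 238 is not a perfect cube.
  y = -2: RHS = -242 is not a perfect cube.
  y = 3: RHS = 808 is not a perfect cube.
  y = -3: RHS = -812 is not a perfect cube.
Continuing the search up to |y| = 30 finds no solutions either.
No (x, y) in the scanned range satisfies the equation.

No integer solutions with |y| ≤ 30.


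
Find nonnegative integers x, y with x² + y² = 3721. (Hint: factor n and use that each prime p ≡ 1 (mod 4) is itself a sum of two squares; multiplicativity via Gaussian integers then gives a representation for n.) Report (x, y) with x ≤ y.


Step 1: Factor n = 3721 = 61^2.
Step 2: Check the mod-4 condition on each prime factor: 61 ≡ 1 (mod 4), exponent 2.
All primes ≡ 3 (mod 4) appear to even exponent (or don't appear), so by the two-squares theorem n IS expressible as a sum of two squares.
Step 3: Build a representation. Here n = 61 · 61 is a product of primes ≡ 1 (mod 4). Each prime p ≡ 1 (mod 4) is itself a sum of two squares; find a² by testing p − a² for a perfect square:
  61: 61 − 1² = 60, 61 − 2² = 57, 61 − 3² = 52, 61 − 4² = 45, 61 − 5² = 36 = 6² ⇒ 61 = 5² + 6².
  Combine using the Brahmagupta–Fibonacci identity (a² + b²)(c² + d²) = (ac − bd)² + (ad + bc)² = (ac + bd)² + (ad − bc)²:
  61 · 61 = 3721: from (5² + 6²)(5² + 6²), take (5·5 − 6·6, 5·6 + 6·5) = (25 − 36, 30 + 30) = (-11, 60); dropping signs (only squares matter) gives (11, 60); check 11² + 60² = 121 + 3600 = 3721 ✓.
Step 4: Order so x ≤ y and verify: 11² + 60² = 121 + 3600 = 3721 = n. ✓

n = 3721 = 11² + 60² (one valid representation with x ≤ y).


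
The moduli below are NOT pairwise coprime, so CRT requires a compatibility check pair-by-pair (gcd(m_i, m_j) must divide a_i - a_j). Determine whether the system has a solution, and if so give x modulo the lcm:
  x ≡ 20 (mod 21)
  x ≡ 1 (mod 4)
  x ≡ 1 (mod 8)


Moduli 21, 4, 8 are not pairwise coprime, so CRT works modulo lcm(m_i) when all pairwise compatibility conditions hold.
Pairwise compatibility: gcd(m_i, m_j) must divide a_i - a_j for every pair.
Merge one congruence at a time:
  Start: x ≡ 20 (mod 21).
  Combine with x ≡ 1 (mod 4): gcd(21, 4) = 1; 1 - 20 = -19, which IS divisible by 1, so compatible.
    Write x = 20 + 21·t and substitute into x ≡ 1 (mod 4): 21·t ≡ 1 − 20 = -19 (mod 4).
    Reduce coefficients mod 4: 1·t ≡ 1 (mod 4).
    So t ≡ 1 (mod 4).
    Then x = 20 + 21·1 = 41, valid modulo lcm(21, 4) = 84: x ≡ 41 (mod 84).
  Combine with x ≡ 1 (mod 8): gcd(84, 8) = 4; 1 - 41 = -40, which IS divisible by 4, so compatible.
    Write x = 41 + 84·t and substitute into x ≡ 1 (mod 8): 84·t ≡ 1 − 41 = -40 (mod 8).
    Divide the congruence (and modulus) by g = 4: 21·t ≡ -10 (mod 2).
    Reduce coefficients mod 2: 1·t ≡ 0 (mod 2).
    So t ≡ 0 (mod 2).
    Then x = 41 + 84·0 = 41, valid modulo lcm(84, 8) = 168: x ≡ 41 (mod 168).
Verify: 41 mod 21 = 20, 41 mod 4 = 1, 41 mod 8 = 1.

x ≡ 41 (mod 168).


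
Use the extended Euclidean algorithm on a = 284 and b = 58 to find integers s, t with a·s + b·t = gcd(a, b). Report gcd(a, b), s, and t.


Euclidean algorithm on (284, 58) — divide until remainder is 0:
  284 = 4 · 58 + 52
  58 = 1 · 52 + 6
  52 = 8 · 6 + 4
  6 = 1 · 4 + 2
  4 = 2 · 2 + 0
gcd(284, 58) = 2.
Track Bezout coefficients alongside the remainders: start with r₀ = 284 = a·1 + b·0 (s = 1, t = 0) and r₁ = 58 = a·0 + b·1 (s = 0, t = 1); each new remainder r_{k+1} = r_{k-1} − q_k·r_k inherits s_{k+1} = s_{k-1} − q_k·s_k, t_{k+1} = t_{k-1} − q_k·t_k, so r_k = a·s_k + b·t_k at every step:
  q = 4: r = 52, s = 1 − 4·0 = 1, t = 0 − 4·1 = -4  (check: 284·1 + 58·(-4) = 52)
  q = 1: r = 6, s = 0 − 1·1 = -1, t = 1 − 1·(-4) = 5  (check: 284·(-1) + 58·5 = 6)
  q = 8: r = 4, s = 1 − 8·(-1) = 9, t = -4 − 8·5 = -44  (check: 284·9 + 58·(-44) = 4)
  q = 1: r = 2, s = -1 − 1·9 = -10, t = 5 − 1·(-44) = 49  (check: 284·(-10) + 58·49 = 2)
The row with r = 2 (the gcd) gives the Bezout coefficients s = -10, t = 49.
Result: 284 · (-10) + 58 · (49) = 2.

gcd(284, 58) = 2; s = -10, t = 49 (check: 284·(-10) + 58·49 = 2).


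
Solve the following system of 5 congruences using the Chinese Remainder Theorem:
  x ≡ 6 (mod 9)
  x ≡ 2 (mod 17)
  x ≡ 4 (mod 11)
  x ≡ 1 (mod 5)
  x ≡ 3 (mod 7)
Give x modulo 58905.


Product of moduli M = 9 · 17 · 11 · 5 · 7 = 58905.
Merge one congruence at a time:
  Start: x ≡ 6 (mod 9).
  Combine with x ≡ 2 (mod 17); new modulus lcm = 153.
    Write x = 6 + 9·t and substitute into x ≡ 2 (mod 17): 9·t ≡ 2 − 6 = -4 (mod 17).
    Reduce coefficients mod 17: 9·t ≡ 13 (mod 17).
    The inverse of 9 mod 17 is 2 (since 9·2 = 18 = 1·17 + 1), so t ≡ 2·13 = 26 ≡ 9 (mod 17).
    Then x = 6 + 9·9 = 87, valid modulo lcm(9, 17) = 153: x ≡ 87 (mod 153).
  Combine with x ≡ 4 (mod 11); new modulus lcm = 1683.
    Write x = 87 + 153·t and substitute into x ≡ 4 (mod 11): 153·t ≡ 4 − 87 = -83 (mod 11).
    Reduce coefficients mod 11: 10·t ≡ 5 (mod 11).
    The inverse of 10 mod 11 is 10 (since 10·10 = 100 = 9·11 + 1), so t ≡ 10·5 = 50 ≡ 6 (mod 11).
    Then x = 87 + 153·6 = 1005, valid modulo lcm(153, 11) = 1683: x ≡ 1005 (mod 1683).
  Combine with x ≡ 1 (mod 5); new modulus lcm = 8415.
    Write x = 1005 + 1683·t and substitute into x ≡ 1 (mod 5): 1683·t ≡ 1 − 1005 = -1004 (mod 5).
    Reduce coefficients mod 5: 3·t ≡ 1 (mod 5).
    The inverse of 3 mod 5 is 2 (since 3·2 = 6 = 1·5 + 1), so t ≡ 2·1 = 2 ≡ 2 (mod 5).
    Then x = 1005 + 1683·2 = 4371, valid modulo lcm(1683, 5) = 8415: x ≡ 4371 (mod 8415).
  Combine with x ≡ 3 (mod 7); new modulus lcm = 58905.
    Write x = 4371 + 8415·t and substitute into x ≡ 3 (mod 7): 8415·t ≡ 3 − 4371 = -4368 (mod 7).
    Reduce coefficients mod 7: 1·t ≡ 0 (mod 7).
    So t ≡ 0 (mod 7).
    Then x = 4371 + 8415·0 = 4371, valid modulo lcm(8415, 7) = 58905: x ≡ 4371 (mod 58905).
Verify against each original: 4371 mod 9 = 6, 4371 mod 17 = 2, 4371 mod 11 = 4, 4371 mod 5 = 1, 4371 mod 7 = 3.

x ≡ 4371 (mod 58905).


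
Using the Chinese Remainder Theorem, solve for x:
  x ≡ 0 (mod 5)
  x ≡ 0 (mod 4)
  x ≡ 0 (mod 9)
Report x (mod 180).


Moduli 5, 4, 9 are pairwise coprime; by CRT there is a unique solution modulo M = 5 · 4 · 9 = 180.
Solve pairwise, accumulating the modulus:
  Start with x ≡ 0 (mod 5).
  Combine with x ≡ 0 (mod 4): since gcd(5, 4) = 1, we get a unique residue mod 20.
    Write x = 0 + 5·t and substitute into x ≡ 0 (mod 4): 5·t ≡ 0 − 0 = 0 (mod 4).
    Reduce coefficients mod 4: 1·t ≡ 0 (mod 4).
    So t ≡ 0 (mod 4).
    Then x = 0 + 5·0 = 0, valid modulo lcm(5, 4) = 20: x ≡ 0 (mod 20).
  Combine with x ≡ 0 (mod 9): since gcd(20, 9) = 1, we get a unique residue mod 180.
    Write x = 0 + 20·t and substitute into x ≡ 0 (mod 9): 20·t ≡ 0 − 0 = 0 (mod 9).
    Reduce coefficients mod 9: 2·t ≡ 0 (mod 9).
    The inverse of 2 mod 9 is 5 (since 2·5 = 10 = 1·9 + 1), so t ≡ 5·0 = 0 ≡ 0 (mod 9).
    Then x = 0 + 20·0 = 0, valid modulo lcm(20, 9) = 180: x ≡ 0 (mod 180).
Verify: 0 mod 5 = 0 ✓, 0 mod 4 = 0 ✓, 0 mod 9 = 0 ✓.

x ≡ 0 (mod 180).


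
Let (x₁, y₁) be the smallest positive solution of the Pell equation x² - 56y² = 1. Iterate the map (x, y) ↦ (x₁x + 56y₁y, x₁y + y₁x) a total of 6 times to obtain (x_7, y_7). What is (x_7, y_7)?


Step 1: Find the fundamental solution (x₁, y₁) of x² - 56y² = 1.
  Expand √56 as a continued fraction. a₀ = ⌊√56⌋ = 7; iterate m_{k+1} = d_k·a_k − m_k, d_{k+1} = (56 − m_{k+1}²)/d_k, a_{k+1} = ⌊(a₀ + m_{k+1})/d_{k+1}⌋ (starting m₀ = 0, d₀ = 1), with convergents p_k = a_k·p_{k-1} + p_{k-2}, q_k = a_k·q_{k-1} + q_{k-2} (p₋₁ = 1, q₋₁ = 0):
  k = 0: a₀ = 7; p₀/q₀ = 7/1; p₀² − 56·q₀² = 49 − 56 = -7.
  k = 1: m = 7, d = 7, a = ⌊(7 + 7)/7⌋ = 2; p/q = (2·7 + 1)/(2·1 + 0) = 15/2; p² − 56·q² = 225 − 224 = 1.
  The first convergent with p² − 56·q² = 1 gives the fundamental solution (x₁, y₁) = (15, 2).
Step 2: Apply the recurrence (x_{n+1}, y_{n+1}) = (x₁x_n + 56y₁y_n, x₁y_n + y₁x_n) repeatedly.
  From (x_1, y_1) = (15, 2): x_2 = 15·15 + 56·2·2 = 449; y_2 = 15·2 + 2·15 = 60.
  From (x_2, y_2) = (449, 60): x_3 = 15·449 + 56·2·60 = 13455; y_3 = 15·60 + 2·449 = 1798.
  From (x_3, y_3) = (13455, 1798): x_4 = 15·13455 + 56·2·1798 = 403201; y_4 = 15·1798 + 2·13455 = 53880.
  From (x_4, y_4) = (403201, 53880): x_5 = 15·403201 + 56·2·53880 = 12082575; y_5 = 15·53880 + 2·403201 = 1614602.
  From (x_5, y_5) = (12082575, 1614602): x_6 = 15·12082575 + 56·2·1614602 = 362074049; y_6 = 15·1614602 + 2·12082575 = 48384180.
  From (x_6, y_6) = (362074049, 48384180): x_7 = 15·362074049 + 56·2·48384180 = 10850138895; y_7 = 15·48384180 + 2·362074049 = 1449910798.
Step 3: Verify x_7² - 56·y_7² = 117725514040791821025 - 117725514040791821024 = 1 (should be 1). ✓

(x_1, y_1) = (15, 2); (x_7, y_7) = (10850138895, 1449910798).


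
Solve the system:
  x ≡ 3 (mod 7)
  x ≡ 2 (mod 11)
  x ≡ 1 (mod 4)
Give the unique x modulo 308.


Moduli 7, 11, 4 are pairwise coprime; by CRT there is a unique solution modulo M = 7 · 11 · 4 = 308.
Solve pairwise, accumulating the modulus:
  Start with x ≡ 3 (mod 7).
  Combine with x ≡ 2 (mod 11): since gcd(7, 11) = 1, we get a unique residue mod 77.
    Write x = 3 + 7·t and substitute into x ≡ 2 (mod 11): 7·t ≡ 2 − 3 = -1 (mod 11).
    Reduce coefficients mod 11: 7·t ≡ 10 (mod 11).
    The inverse of 7 mod 11 is 8 (since 7·8 = 56 = 5·11 + 1), so t ≡ 8·10 = 80 ≡ 3 (mod 11).
    Then x = 3 + 7·3 = 24, valid modulo lcm(7, 11) = 77: x ≡ 24 (mod 77).
  Combine with x ≡ 1 (mod 4): since gcd(77, 4) = 1, we get a unique residue mod 308.
    Write x = 24 + 77·t and substitute into x ≡ 1 (mod 4): 77·t ≡ 1 − 24 = -23 (mod 4).
    Reduce coefficients mod 4: 1·t ≡ 1 (mod 4).
    So t ≡ 1 (mod 4).
    Then x = 24 + 77·1 = 101, valid modulo lcm(77, 4) = 308: x ≡ 101 (mod 308).
Verify: 101 mod 7 = 3 ✓, 101 mod 11 = 2 ✓, 101 mod 4 = 1 ✓.

x ≡ 101 (mod 308).


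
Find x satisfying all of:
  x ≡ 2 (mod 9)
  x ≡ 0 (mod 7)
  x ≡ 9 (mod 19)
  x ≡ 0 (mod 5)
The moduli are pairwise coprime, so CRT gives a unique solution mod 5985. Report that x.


Product of moduli M = 9 · 7 · 19 · 5 = 5985.
Merge one congruence at a time:
  Start: x ≡ 2 (mod 9).
  Combine with x ≡ 0 (mod 7); new modulus lcm = 63.
    Write x = 2 + 9·t and substitute into x ≡ 0 (mod 7): 9·t ≡ 0 − 2 = -2 (mod 7).
    Reduce coefficients mod 7: 2·t ≡ 5 (mod 7).
    The inverse of 2 mod 7 is 4 (since 2·4 = 8 = 1·7 + 1), so t ≡ 4·5 = 20 ≡ 6 (mod 7).
    Then x = 2 + 9·6 = 56, valid modulo lcm(9, 7) = 63: x ≡ 56 (mod 63).
  Combine with x ≡ 9 (mod 19); new modulus lcm = 1197.
    Write x = 56 + 63·t and substitute into x ≡ 9 (mod 19): 63·t ≡ 9 − 56 = -47 (mod 19).
    Reduce coefficients mod 19: 6·t ≡ 10 (mod 19).
    The inverse of 6 mod 19 is 16 (since 6·16 = 96 = 5·19 + 1), so t ≡ 16·10 = 160 ≡ 8 (mod 19).
    Then x = 56 + 63·8 = 560, valid modulo lcm(63, 19) = 1197: x ≡ 560 (mod 1197).
  Combine with x ≡ 0 (mod 5); new modulus lcm = 5985.
    Write x = 560 + 1197·t and substitute into x ≡ 0 (mod 5): 1197·t ≡ 0 − 560 = -560 (mod 5).
    Reduce coefficients mod 5: 2·t ≡ 0 (mod 5).
    The inverse of 2 mod 5 is 3 (since 2·3 = 6 = 1·5 + 1), so t ≡ 3·0 = 0 ≡ 0 (mod 5).
    Then x = 560 + 1197·0 = 560, valid modulo lcm(1197, 5) = 5985: x ≡ 560 (mod 5985).
Verify against each original: 560 mod 9 = 2, 560 mod 7 = 0, 560 mod 19 = 9, 560 mod 5 = 0.

x ≡ 560 (mod 5985).


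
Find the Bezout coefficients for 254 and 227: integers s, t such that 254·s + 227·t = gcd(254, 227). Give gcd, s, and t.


Euclidean algorithm on (254, 227) — divide until remainder is 0:
  254 = 1 · 227 + 27
  227 = 8 · 27 + 11
  27 = 2 · 11 + 5
  11 = 2 · 5 + 1
  5 = 5 · 1 + 0
gcd(254, 227) = 1.
Track Bezout coefficients alongside the remainders: start with r₀ = 254 = a·1 + b·0 (s = 1, t = 0) and r₁ = 227 = a·0 + b·1 (s = 0, t = 1); each new remainder r_{k+1} = r_{k-1} − q_k·r_k inherits s_{k+1} = s_{k-1} − q_k·s_k, t_{k+1} = t_{k-1} − q_k·t_k, so r_k = a·s_k + b·t_k at every step:
  q = 1: r = 27, s = 1 − 1·0 = 1, t = 0 − 1·1 = -1  (check: 254·1 + 227·(-1) = 27)
  q = 8: r = 11, s = 0 − 8·1 = -8, t = 1 − 8·(-1) = 9  (check: 254·(-8) + 227·9 = 11)
  q = 2: r = 5, s = 1 − 2·(-8) = 17, t = -1 − 2·9 = -19  (check: 254·17 + 227·(-19) = 5)
  q = 2: r = 1, s = -8 − 2·17 = -42, t = 9 − 2·(-19) = 47  (check: 254·(-42) + 227·47 = 1)
The row with r = 1 (the gcd) gives the Bezout coefficients s = -42, t = 47.
Result: 254 · (-42) + 227 · (47) = 1.

gcd(254, 227) = 1; s = -42, t = 47 (check: 254·(-42) + 227·47 = 1).


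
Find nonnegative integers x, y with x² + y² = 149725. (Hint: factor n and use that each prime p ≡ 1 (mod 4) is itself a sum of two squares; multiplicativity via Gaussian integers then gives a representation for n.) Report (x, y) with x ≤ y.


Step 1: Factor n = 149725 = 5^2 · 53 · 113.
Step 2: Check the mod-4 condition on each prime factor: 5 ≡ 1 (mod 4), exponent 2; 53 ≡ 1 (mod 4), exponent 1; 113 ≡ 1 (mod 4), exponent 1.
All primes ≡ 3 (mod 4) appear to even exponent (or don't appear), so by the two-squares theorem n IS expressible as a sum of two squares.
Step 3: Build a representation. Group n = k² · m with k = 5 and m = 53 · 113 = 5989 (a product of primes ≡ 1 (mod 4)); a representation of m scales to one of n via (k·x)² + (k·y)² = k²(x² + y²). Each prime p ≡ 1 (mod 4) is itself a sum of two squares; find a² by testing p − a² for a perfect square:
  53: 53 − 1² = 52, 53 − 2² = 49 = 7² ⇒ 53 = 2² + 7².
  113: 113 − 1² = 112, 113 − 2² = 109, 113 − 3² = 104, 113 − 4² = 97, 113 − 5² = 88, 113 − 6² = 77, 113 − 7² = 64 = 8² ⇒ 113 = 7² + 8².
  Combine using the Brahmagupta–Fibonacci identity (a² + b²)(c² + d²) = (ac − bd)² + (ad + bc)² = (ac + bd)² + (ad − bc)²:
  53 · 113 = 5989: from (2² + 7²)(7² + 8²), take (2·7 − 7·8, 2·8 + 7·7) = (14 − 56, 16 + 49) = (-42, 65); dropping signs (only squares matter) gives (42, 65); check 42² + 65² = 1764 + 4225 = 5989 ✓.
  Scale by k = 5: (5·42, 5·65) = (210, 325).
Step 4: Order so x ≤ y and verify: 210² + 325² = 44100 + 105625 = 149725 = n. ✓

n = 149725 = 210² + 325² (one valid representation with x ≤ y).


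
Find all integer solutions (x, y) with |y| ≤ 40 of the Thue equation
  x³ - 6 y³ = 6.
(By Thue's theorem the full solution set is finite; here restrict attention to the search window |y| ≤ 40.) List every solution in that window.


The equation is x³ - 6y³ = 6. For fixed y, x³ = 6·y³ + 6, so a solution requires the RHS to be a perfect cube.
Strategy: iterate y from -40 to 40, compute RHS = 6·y³ + 6, and check whether it is a (positive or negative) perfect cube.
Check small values of y:
  y = 0: RHS = 6 is not a perfect cube.
  y = 1: RHS = 12 is not a perfect cube.
  y = -1: RHS = 0 = (0)³ ⇒ x = 0 works.
  y = 2: RHS = 54 is not a perfect cube.
  y = -2: RHS = -42 is not a perfect cube.
  y = 3: RHS = 168 is not a perfect cube.
  y = -3: RHS = -156 is not a perfect cube.
Continuing the search up to |y| = 40 finds no further solutions beyond those listed.
Collected solutions: (0, -1).

Solutions (with |y| ≤ 40): (0, -1).


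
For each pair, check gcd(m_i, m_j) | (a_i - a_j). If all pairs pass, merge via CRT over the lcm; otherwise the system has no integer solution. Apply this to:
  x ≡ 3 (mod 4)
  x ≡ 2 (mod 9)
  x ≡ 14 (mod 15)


Moduli 4, 9, 15 are not pairwise coprime, so CRT works modulo lcm(m_i) when all pairwise compatibility conditions hold.
Pairwise compatibility: gcd(m_i, m_j) must divide a_i - a_j for every pair.
Merge one congruence at a time:
  Start: x ≡ 3 (mod 4).
  Combine with x ≡ 2 (mod 9): gcd(4, 9) = 1; 2 - 3 = -1, which IS divisible by 1, so compatible.
    Write x = 3 + 4·t and substitute into x ≡ 2 (mod 9): 4·t ≡ 2 − 3 = -1 (mod 9).
    Reduce coefficients mod 9: 4·t ≡ 8 (mod 9).
    The inverse of 4 mod 9 is 7 (since 4·7 = 28 = 3·9 + 1), so t ≡ 7·8 = 56 ≡ 2 (mod 9).
    Then x = 3 + 4·2 = 11, valid modulo lcm(4, 9) = 36: x ≡ 11 (mod 36).
  Combine with x ≡ 14 (mod 15): gcd(36, 15) = 3; 14 - 11 = 3, which IS divisible by 3, so compatible.
    Write x = 11 + 36·t and substitute into x ≡ 14 (mod 15): 36·t ≡ 14 − 11 = 3 (mod 15).
    Divide the congruence (and modulus) by g = 3: 12·t ≡ 1 (mod 5).
    Reduce coefficients mod 5: 2·t ≡ 1 (mod 5).
    The inverse of 2 mod 5 is 3 (since 2·3 = 6 = 1·5 + 1), so t ≡ 3·1 = 3 ≡ 3 (mod 5).
    Then x = 11 + 36·3 = 119, valid modulo lcm(36, 15) = 180: x ≡ 119 (mod 180).
Verify: 119 mod 4 = 3, 119 mod 9 = 2, 119 mod 15 = 14.

x ≡ 119 (mod 180).


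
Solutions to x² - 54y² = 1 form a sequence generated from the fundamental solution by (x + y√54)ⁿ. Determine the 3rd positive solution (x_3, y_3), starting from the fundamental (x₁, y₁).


Step 1: Find the fundamental solution (x₁, y₁) of x² - 54y² = 1.
  Expand √54 as a continued fraction. a₀ = ⌊√54⌋ = 7; iterate m_{k+1} = d_k·a_k − m_k, d_{k+1} = (54 − m_{k+1}²)/d_k, a_{k+1} = ⌊(a₀ + m_{k+1})/d_{k+1}⌋ (starting m₀ = 0, d₀ = 1), with convergents p_k = a_k·p_{k-1} + p_{k-2}, q_k = a_k·q_{k-1} + q_{k-2} (p₋₁ = 1, q₋₁ = 0):
  k = 0: a₀ = 7; p₀/q₀ = 7/1; p₀² − 54·q₀² = 49 − 54 = -5.
  k = 1: m = 7, d = 5, a = ⌊(7 + 7)/5⌋ = 2; p/q = (2·7 + 1)/(2·1 + 0) = 15/2; p² − 54·q² = 225 − 216 = 9.
  k = 2: m = 3, d = 9, a = ⌊(7 + 3)/9⌋ = 1; p/q = (1·15 + 7)/(1·2 + 1) = 22/3; p² − 54·q² = 484 − 486 = -2.
  k = 3: m = 6, d = 2, a = ⌊(7 + 6)/2⌋ = 6; p/q = (6·22 + 15)/(6·3 + 2) = 147/20; p² − 54·q² = 21609 − 21600 = 9.
  k = 4: m = 6, d = 9, a = ⌊(7 + 6)/9⌋ = 1; p/q = (1·147 + 22)/(1·20 + 3) = 169/23; p² − 54·q² = 28561 − 28566 = -5.
  k = 5: m = 3, d = 5, a = ⌊(7 + 3)/5⌋ = 2; p/q = (2·169 + 147)/(2·23 + 20) = 485/66; p² − 54·q² = 235225 − 235224 = 1.
  The first convergent with p² − 54·q² = 1 gives the fundamental solution (x₁, y₁) = (485, 66).
Step 2: Apply the recurrence (x_{n+1}, y_{n+1}) = (x₁x_n + 54y₁y_n, x₁y_n + y₁x_n) repeatedly.
  From (x_1, y_1) = (485, 66): x_2 = 485·485 + 54·66·66 = 470449; y_2 = 485·66 + 66·485 = 64020.
  From (x_2, y_2) = (470449, 64020): x_3 = 485·470449 + 54·66·64020 = 456335045; y_3 = 485·64020 + 66·470449 = 62099334.
Step 3: Verify x_3² - 54·y_3² = 208241673295152025 - 208241673295152024 = 1 (should be 1). ✓

(x_1, y_1) = (485, 66); (x_3, y_3) = (456335045, 62099334).


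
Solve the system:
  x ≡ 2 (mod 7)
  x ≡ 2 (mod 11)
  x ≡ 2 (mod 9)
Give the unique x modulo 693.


Moduli 7, 11, 9 are pairwise coprime; by CRT there is a unique solution modulo M = 7 · 11 · 9 = 693.
Solve pairwise, accumulating the modulus:
  Start with x ≡ 2 (mod 7).
  Combine with x ≡ 2 (mod 11): since gcd(7, 11) = 1, we get a unique residue mod 77.
    Write x = 2 + 7·t and substitute into x ≡ 2 (mod 11): 7·t ≡ 2 − 2 = 0 (mod 11).
    The inverse of 7 mod 11 is 8 (since 7·8 = 56 = 5·11 + 1), so t ≡ 8·0 = 0 ≡ 0 (mod 11).
    Then x = 2 + 7·0 = 2, valid modulo lcm(7, 11) = 77: x ≡ 2 (mod 77).
  Combine with x ≡ 2 (mod 9): since gcd(77, 9) = 1, we get a unique residue mod 693.
    Write x = 2 + 77·t and substitute into x ≡ 2 (mod 9): 77·t ≡ 2 − 2 = 0 (mod 9).
    Reduce coefficients mod 9: 5·t ≡ 0 (mod 9).
    The inverse of 5 mod 9 is 2 (since 5·2 = 10 = 1·9 + 1), so t ≡ 2·0 = 0 ≡ 0 (mod 9).
    Then x = 2 + 77·0 = 2, valid modulo lcm(77, 9) = 693: x ≡ 2 (mod 693).
Verify: 2 mod 7 = 2 ✓, 2 mod 11 = 2 ✓, 2 mod 9 = 2 ✓.

x ≡ 2 (mod 693).


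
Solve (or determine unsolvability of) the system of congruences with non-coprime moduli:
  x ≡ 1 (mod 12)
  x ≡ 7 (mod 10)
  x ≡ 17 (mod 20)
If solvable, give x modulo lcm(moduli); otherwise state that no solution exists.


Moduli 12, 10, 20 are not pairwise coprime, so CRT works modulo lcm(m_i) when all pairwise compatibility conditions hold.
Pairwise compatibility: gcd(m_i, m_j) must divide a_i - a_j for every pair.
Merge one congruence at a time:
  Start: x ≡ 1 (mod 12).
  Combine with x ≡ 7 (mod 10): gcd(12, 10) = 2; 7 - 1 = 6, which IS divisible by 2, so compatible.
    Write x = 1 + 12·t and substitute into x ≡ 7 (mod 10): 12·t ≡ 7 − 1 = 6 (mod 10).
    Divide the congruence (and modulus) by g = 2: 6·t ≡ 3 (mod 5).
    Reduce coefficients mod 5: 1·t ≡ 3 (mod 5).
    So t ≡ 3 (mod 5).
    Then x = 1 + 12·3 = 37, valid modulo lcm(12, 10) = 60: x ≡ 37 (mod 60).
  Combine with x ≡ 17 (mod 20): gcd(60, 20) = 20; 17 - 37 = -20, which IS divisible by 20, so compatible.
    Write x = 37 + 60·t and substitute into x ≡ 17 (mod 20): 60·t ≡ 17 − 37 = -20 (mod 20).
    Divide the congruence (and modulus) by g = 20: 3·t ≡ -1 (mod 1).
    Modulo 1 every t works; take t = 0.
    Then x = 37 + 60·0 = 37, valid modulo lcm(60, 20) = 60: x ≡ 37 (mod 60).
Verify: 37 mod 12 = 1, 37 mod 10 = 7, 37 mod 20 = 17.

x ≡ 37 (mod 60).
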